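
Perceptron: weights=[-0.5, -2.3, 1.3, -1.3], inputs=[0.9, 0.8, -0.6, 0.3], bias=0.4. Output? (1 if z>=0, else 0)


z = w . x + b
= -0.5*0.9 + -2.3*0.8 + 1.3*-0.6 + -1.3*0.3 + 0.4
= -0.45 + -1.84 + -0.78 + -0.39 + 0.4
= -3.46 + 0.4
= -3.06
Since z = -3.06 < 0, output = 0

0


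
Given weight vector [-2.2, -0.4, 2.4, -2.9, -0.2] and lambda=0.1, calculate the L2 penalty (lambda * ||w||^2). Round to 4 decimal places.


Squaring each weight:
(-2.2)^2 = 4.84
(-0.4)^2 = 0.16
2.4^2 = 5.76
(-2.9)^2 = 8.41
(-0.2)^2 = 0.04
Sum of squares = 19.21
Penalty = 0.1 * 19.21 = 1.9210

1.9210


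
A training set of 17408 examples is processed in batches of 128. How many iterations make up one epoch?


Iterations per epoch = dataset_size / batch_size
= 17408 / 128
= 136

136


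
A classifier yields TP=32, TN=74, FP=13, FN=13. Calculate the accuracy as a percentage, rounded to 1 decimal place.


Accuracy = (TP + TN) / (TP + TN + FP + FN) * 100
= (32 + 74) / (32 + 74 + 13 + 13)
= 106 / 132
= 0.803
= 80.3%

80.3


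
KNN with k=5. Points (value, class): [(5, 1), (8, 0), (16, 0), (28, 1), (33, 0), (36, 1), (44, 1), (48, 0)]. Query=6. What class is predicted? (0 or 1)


Distances from query 6:
Point 5 (class 1): distance = 1
Point 8 (class 0): distance = 2
Point 16 (class 0): distance = 10
Point 28 (class 1): distance = 22
Point 33 (class 0): distance = 27
K=5 nearest neighbors: classes = [1, 0, 0, 1, 0]
Votes for class 1: 2 / 5
Majority vote => class 0

0


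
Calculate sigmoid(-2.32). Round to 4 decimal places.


sigmoid(z) = 1 / (1 + exp(-z))
exp(-(-2.32)) = exp(2.32) = 10.1757
1 + 10.1757 = 11.1757
1 / 11.1757 = 0.0895

0.0895


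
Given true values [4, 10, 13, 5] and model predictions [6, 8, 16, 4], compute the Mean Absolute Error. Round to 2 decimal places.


Absolute errors: [2, 2, 3, 1]
Sum of absolute errors = 8
MAE = 8 / 4 = 2.00

2.00


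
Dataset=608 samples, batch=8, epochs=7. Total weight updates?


Iterations per epoch = 608 / 8 = 76
Total updates = iterations_per_epoch * epochs
= 76 * 7
= 532

532


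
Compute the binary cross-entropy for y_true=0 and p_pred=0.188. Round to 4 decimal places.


For y=0: Loss = -log(1-p)
= -log(1 - 0.188)
= -log(0.812)
= -(-0.2083)
= 0.2083

0.2083


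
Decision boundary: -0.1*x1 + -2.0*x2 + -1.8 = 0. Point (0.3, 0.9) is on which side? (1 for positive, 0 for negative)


Compute -0.1 * 0.3 + -2.0 * 0.9 + -1.8
= -0.03 + -1.8 + -1.8
= -3.63
Since -3.63 < 0, the point is on the negative side.

0


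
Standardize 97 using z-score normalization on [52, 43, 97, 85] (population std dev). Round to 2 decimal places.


Mean = (52 + 43 + 97 + 85) / 4 = 69.25
Variance = sum((x_i - mean)^2) / n = 501.1875
Std = sqrt(501.1875) = 22.3872
Z = (x - mean) / std
= (97 - 69.25) / 22.3872
= 27.75 / 22.3872
= 1.24

1.24


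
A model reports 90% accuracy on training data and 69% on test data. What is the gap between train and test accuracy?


Gap = train_accuracy - test_accuracy
= 90 - 69
= 21%
This large gap strongly indicates overfitting.

21


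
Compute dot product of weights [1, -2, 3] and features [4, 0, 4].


Element-wise products:
1 * 4 = 4
-2 * 0 = 0
3 * 4 = 12
Sum = 4 + 0 + 12
= 16

16


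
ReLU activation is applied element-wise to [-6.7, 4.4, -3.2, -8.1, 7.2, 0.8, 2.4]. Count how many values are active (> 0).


ReLU(x) = max(0, x) for each element:
ReLU(-6.7) = 0
ReLU(4.4) = 4.4
ReLU(-3.2) = 0
ReLU(-8.1) = 0
ReLU(7.2) = 7.2
ReLU(0.8) = 0.8
ReLU(2.4) = 2.4
Active neurons (>0): 4

4


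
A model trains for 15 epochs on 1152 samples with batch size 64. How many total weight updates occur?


Iterations per epoch = 1152 / 64 = 18
Total updates = iterations_per_epoch * epochs
= 18 * 15
= 270

270


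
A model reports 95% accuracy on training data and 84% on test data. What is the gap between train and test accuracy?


Gap = train_accuracy - test_accuracy
= 95 - 84
= 11%
This gap suggests the model is overfitting.

11


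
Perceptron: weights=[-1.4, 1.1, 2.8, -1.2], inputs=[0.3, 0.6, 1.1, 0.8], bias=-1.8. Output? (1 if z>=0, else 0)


z = w . x + b
= -1.4*0.3 + 1.1*0.6 + 2.8*1.1 + -1.2*0.8 + -1.8
= -0.42 + 0.66 + 3.08 + -0.96 + -1.8
= 2.36 + -1.8
= 0.56
Since z = 0.56 >= 0, output = 1

1


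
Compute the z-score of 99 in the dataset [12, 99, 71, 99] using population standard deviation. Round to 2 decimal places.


Mean = (12 + 99 + 71 + 99) / 4 = 70.25
Variance = sum((x_i - mean)^2) / n = 1261.6875
Std = sqrt(1261.6875) = 35.5202
Z = (x - mean) / std
= (99 - 70.25) / 35.5202
= 28.75 / 35.5202
= 0.81

0.81


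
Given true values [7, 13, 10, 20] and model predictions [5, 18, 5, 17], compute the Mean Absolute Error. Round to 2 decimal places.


Absolute errors: [2, 5, 5, 3]
Sum of absolute errors = 15
MAE = 15 / 4 = 3.75

3.75


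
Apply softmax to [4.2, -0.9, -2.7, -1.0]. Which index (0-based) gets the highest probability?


Softmax is a monotonic transformation, so it preserves the argmax.
We need to find the index of the maximum logit.
Index 0: 4.2
Index 1: -0.9
Index 2: -2.7
Index 3: -1.0
Maximum logit = 4.2 at index 0

0


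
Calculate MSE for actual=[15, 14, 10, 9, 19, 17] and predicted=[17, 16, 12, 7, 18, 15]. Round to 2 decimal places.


Differences: [-2, -2, -2, 2, 1, 2]
Squared errors: [4, 4, 4, 4, 1, 4]
Sum of squared errors = 21
MSE = 21 / 6 = 3.50

3.50


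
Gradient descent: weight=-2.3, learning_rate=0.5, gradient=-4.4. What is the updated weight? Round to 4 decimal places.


w_new = w_old - lr * gradient
= -2.3 - 0.5 * -4.4
= -2.3 - (-2.2)
= -0.1000

-0.1000


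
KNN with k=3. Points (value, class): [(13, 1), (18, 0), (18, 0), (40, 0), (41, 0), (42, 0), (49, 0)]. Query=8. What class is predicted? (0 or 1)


Distances from query 8:
Point 13 (class 1): distance = 5
Point 18 (class 0): distance = 10
Point 18 (class 0): distance = 10
K=3 nearest neighbors: classes = [1, 0, 0]
Votes for class 1: 1 / 3
Majority vote => class 0

0


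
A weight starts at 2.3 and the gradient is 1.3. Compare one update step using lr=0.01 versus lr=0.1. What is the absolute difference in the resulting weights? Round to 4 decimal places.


With lr=0.01: w_new = 2.3 - 0.01 * 1.3 = 2.287
With lr=0.1: w_new = 2.3 - 0.1 * 1.3 = 2.17
Absolute difference = |2.287 - 2.17|
= 0.1170

0.1170


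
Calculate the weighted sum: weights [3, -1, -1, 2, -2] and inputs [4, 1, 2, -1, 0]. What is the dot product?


Element-wise products:
3 * 4 = 12
-1 * 1 = -1
-1 * 2 = -2
2 * -1 = -2
-2 * 0 = 0
Sum = 12 + -1 + -2 + -2 + 0
= 7

7


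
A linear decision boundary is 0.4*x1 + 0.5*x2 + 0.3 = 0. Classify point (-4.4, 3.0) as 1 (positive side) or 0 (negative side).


Compute 0.4 * -4.4 + 0.5 * 3.0 + 0.3
= -1.76 + 1.5 + 0.3
= 0.04
Since 0.04 >= 0, the point is on the positive side.

1


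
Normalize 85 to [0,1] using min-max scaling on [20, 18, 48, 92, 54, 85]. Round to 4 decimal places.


Min = 18, Max = 92
Range = 92 - 18 = 74
Scaled = (x - min) / (max - min)
= (85 - 18) / 74
= 67 / 74
= 0.9054

0.9054


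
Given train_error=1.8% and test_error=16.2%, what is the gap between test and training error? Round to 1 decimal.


Generalization gap = test_error - train_error
= 16.2 - 1.8
= 14.4%
A large gap suggests overfitting.

14.4


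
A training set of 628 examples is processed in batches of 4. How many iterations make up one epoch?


Iterations per epoch = dataset_size / batch_size
= 628 / 4
= 157

157


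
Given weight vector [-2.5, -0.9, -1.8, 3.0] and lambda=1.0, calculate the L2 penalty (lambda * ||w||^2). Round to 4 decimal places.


Squaring each weight:
(-2.5)^2 = 6.25
(-0.9)^2 = 0.81
(-1.8)^2 = 3.24
3.0^2 = 9.0
Sum of squares = 19.3
Penalty = 1.0 * 19.3 = 19.3000

19.3000


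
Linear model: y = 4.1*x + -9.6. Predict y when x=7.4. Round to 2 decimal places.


y = 4.1 * 7.4 + (-9.6)
= 30.34 + (-9.6)
= 20.74

20.74


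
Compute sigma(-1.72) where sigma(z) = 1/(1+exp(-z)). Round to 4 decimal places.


sigmoid(z) = 1 / (1 + exp(-z))
exp(-(-1.72)) = exp(1.72) = 5.5845
1 + 5.5845 = 6.5845
1 / 6.5845 = 0.1519

0.1519


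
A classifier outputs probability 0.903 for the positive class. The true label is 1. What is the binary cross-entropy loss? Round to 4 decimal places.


For y=1: Loss = -log(p)
= -log(0.903)
= -(-0.102)
= 0.1020

0.1020


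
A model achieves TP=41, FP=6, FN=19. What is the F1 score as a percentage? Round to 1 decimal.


Precision = TP / (TP + FP) = 41 / 47 = 0.8723
Recall = TP / (TP + FN) = 41 / 60 = 0.6833
F1 = 2 * P * R / (P + R)
= 2 * 0.8723 * 0.6833 / (0.8723 + 0.6833)
= 1.1922 / 1.5557
= 0.7664
As percentage: 76.6%

76.6


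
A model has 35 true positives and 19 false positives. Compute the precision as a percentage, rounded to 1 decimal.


Precision = TP / (TP + FP) * 100
= 35 / (35 + 19)
= 35 / 54
= 0.6481
= 64.8%

64.8


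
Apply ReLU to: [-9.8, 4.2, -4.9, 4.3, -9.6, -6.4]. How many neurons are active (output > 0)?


ReLU(x) = max(0, x) for each element:
ReLU(-9.8) = 0
ReLU(4.2) = 4.2
ReLU(-4.9) = 0
ReLU(4.3) = 4.3
ReLU(-9.6) = 0
ReLU(-6.4) = 0
Active neurons (>0): 2

2


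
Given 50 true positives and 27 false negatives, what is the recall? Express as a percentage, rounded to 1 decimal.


Recall = TP / (TP + FN) * 100
= 50 / (50 + 27)
= 50 / 77
= 0.6494
= 64.9%

64.9


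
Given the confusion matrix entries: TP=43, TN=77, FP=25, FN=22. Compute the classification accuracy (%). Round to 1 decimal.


Accuracy = (TP + TN) / (TP + TN + FP + FN) * 100
= (43 + 77) / (43 + 77 + 25 + 22)
= 120 / 167
= 0.7186
= 71.9%

71.9


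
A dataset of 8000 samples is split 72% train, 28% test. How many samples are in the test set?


Train samples = 8000 * 72% = 5760
Test samples = 8000 - 5760
= 2240

2240


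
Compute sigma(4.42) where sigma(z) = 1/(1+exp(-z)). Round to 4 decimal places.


sigmoid(z) = 1 / (1 + exp(-z))
exp(-(4.42)) = exp(-4.42) = 0.012
1 + 0.012 = 1.012
1 / 1.012 = 0.9881

0.9881


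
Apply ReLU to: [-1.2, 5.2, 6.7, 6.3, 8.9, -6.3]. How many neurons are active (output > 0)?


ReLU(x) = max(0, x) for each element:
ReLU(-1.2) = 0
ReLU(5.2) = 5.2
ReLU(6.7) = 6.7
ReLU(6.3) = 6.3
ReLU(8.9) = 8.9
ReLU(-6.3) = 0
Active neurons (>0): 4

4


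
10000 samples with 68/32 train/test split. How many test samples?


Train samples = 10000 * 68% = 6800
Test samples = 10000 - 6800
= 3200

3200


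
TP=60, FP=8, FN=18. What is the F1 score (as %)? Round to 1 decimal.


Precision = TP / (TP + FP) = 60 / 68 = 0.8824
Recall = TP / (TP + FN) = 60 / 78 = 0.7692
F1 = 2 * P * R / (P + R)
= 2 * 0.8824 * 0.7692 / (0.8824 + 0.7692)
= 1.3575 / 1.6516
= 0.8219
As percentage: 82.2%

82.2


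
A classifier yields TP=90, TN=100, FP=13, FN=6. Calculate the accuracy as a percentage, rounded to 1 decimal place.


Accuracy = (TP + TN) / (TP + TN + FP + FN) * 100
= (90 + 100) / (90 + 100 + 13 + 6)
= 190 / 209
= 0.9091
= 90.9%

90.9


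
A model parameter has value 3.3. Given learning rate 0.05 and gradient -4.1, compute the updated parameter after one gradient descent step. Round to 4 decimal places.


w_new = w_old - lr * gradient
= 3.3 - 0.05 * -4.1
= 3.3 - (-0.205)
= 3.5050

3.5050


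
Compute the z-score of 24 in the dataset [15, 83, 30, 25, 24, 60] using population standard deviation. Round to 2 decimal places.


Mean = (15 + 83 + 30 + 25 + 24 + 60) / 6 = 39.5
Variance = sum((x_i - mean)^2) / n = 575.5833
Std = sqrt(575.5833) = 23.9913
Z = (x - mean) / std
= (24 - 39.5) / 23.9913
= -15.5 / 23.9913
= -0.65

-0.65


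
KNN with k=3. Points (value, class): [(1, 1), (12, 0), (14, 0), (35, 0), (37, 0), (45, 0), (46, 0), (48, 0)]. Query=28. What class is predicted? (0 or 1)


Distances from query 28:
Point 35 (class 0): distance = 7
Point 37 (class 0): distance = 9
Point 14 (class 0): distance = 14
K=3 nearest neighbors: classes = [0, 0, 0]
Votes for class 1: 0 / 3
Majority vote => class 0

0


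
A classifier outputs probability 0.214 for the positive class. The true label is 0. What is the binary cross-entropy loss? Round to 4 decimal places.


For y=0: Loss = -log(1-p)
= -log(1 - 0.214)
= -log(0.786)
= -(-0.2408)
= 0.2408

0.2408


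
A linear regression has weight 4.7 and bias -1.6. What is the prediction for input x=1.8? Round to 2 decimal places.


y = 4.7 * 1.8 + (-1.6)
= 8.46 + (-1.6)
= 6.86

6.86


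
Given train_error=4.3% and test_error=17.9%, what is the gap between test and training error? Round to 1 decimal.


Generalization gap = test_error - train_error
= 17.9 - 4.3
= 13.6%
A large gap suggests overfitting.

13.6


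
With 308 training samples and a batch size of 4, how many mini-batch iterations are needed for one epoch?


Iterations per epoch = dataset_size / batch_size
= 308 / 4
= 77

77


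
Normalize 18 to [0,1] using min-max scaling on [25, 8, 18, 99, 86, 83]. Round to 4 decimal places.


Min = 8, Max = 99
Range = 99 - 8 = 91
Scaled = (x - min) / (max - min)
= (18 - 8) / 91
= 10 / 91
= 0.1099

0.1099


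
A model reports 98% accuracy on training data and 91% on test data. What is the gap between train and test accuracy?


Gap = train_accuracy - test_accuracy
= 98 - 91
= 7%
This moderate gap may indicate mild overfitting.

7


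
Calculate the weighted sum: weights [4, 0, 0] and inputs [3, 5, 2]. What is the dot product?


Element-wise products:
4 * 3 = 12
0 * 5 = 0
0 * 2 = 0
Sum = 12 + 0 + 0
= 12

12


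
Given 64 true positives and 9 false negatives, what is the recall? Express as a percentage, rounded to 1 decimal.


Recall = TP / (TP + FN) * 100
= 64 / (64 + 9)
= 64 / 73
= 0.8767
= 87.7%

87.7


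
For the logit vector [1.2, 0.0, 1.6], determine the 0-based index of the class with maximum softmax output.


Softmax is a monotonic transformation, so it preserves the argmax.
We need to find the index of the maximum logit.
Index 0: 1.2
Index 1: 0.0
Index 2: 1.6
Maximum logit = 1.6 at index 2

2


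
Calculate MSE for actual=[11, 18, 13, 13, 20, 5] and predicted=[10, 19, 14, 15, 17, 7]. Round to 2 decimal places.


Differences: [1, -1, -1, -2, 3, -2]
Squared errors: [1, 1, 1, 4, 9, 4]
Sum of squared errors = 20
MSE = 20 / 6 = 3.33

3.33


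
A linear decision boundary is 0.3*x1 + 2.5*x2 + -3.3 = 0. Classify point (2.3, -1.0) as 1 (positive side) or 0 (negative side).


Compute 0.3 * 2.3 + 2.5 * -1.0 + -3.3
= 0.69 + -2.5 + -3.3
= -5.11
Since -5.11 < 0, the point is on the negative side.

0


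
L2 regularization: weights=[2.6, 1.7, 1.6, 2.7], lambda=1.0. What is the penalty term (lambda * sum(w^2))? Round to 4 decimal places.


Squaring each weight:
2.6^2 = 6.76
1.7^2 = 2.89
1.6^2 = 2.56
2.7^2 = 7.29
Sum of squares = 19.5
Penalty = 1.0 * 19.5 = 19.5000

19.5000


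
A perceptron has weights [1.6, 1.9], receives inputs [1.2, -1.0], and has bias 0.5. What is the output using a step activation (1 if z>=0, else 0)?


z = w . x + b
= 1.6*1.2 + 1.9*-1.0 + 0.5
= 1.92 + -1.9 + 0.5
= 0.02 + 0.5
= 0.52
Since z = 0.52 >= 0, output = 1

1


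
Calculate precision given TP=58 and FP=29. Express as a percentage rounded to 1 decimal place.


Precision = TP / (TP + FP) * 100
= 58 / (58 + 29)
= 58 / 87
= 0.6667
= 66.7%

66.7


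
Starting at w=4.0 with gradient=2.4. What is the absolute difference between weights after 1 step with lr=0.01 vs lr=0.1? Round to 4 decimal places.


With lr=0.01: w_new = 4.0 - 0.01 * 2.4 = 3.976
With lr=0.1: w_new = 4.0 - 0.1 * 2.4 = 3.76
Absolute difference = |3.976 - 3.76|
= 0.2160

0.2160


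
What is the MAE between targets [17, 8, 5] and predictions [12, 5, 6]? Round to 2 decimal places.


Absolute errors: [5, 3, 1]
Sum of absolute errors = 9
MAE = 9 / 3 = 3.00

3.00


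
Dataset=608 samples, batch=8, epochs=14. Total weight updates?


Iterations per epoch = 608 / 8 = 76
Total updates = iterations_per_epoch * epochs
= 76 * 14
= 1064

1064


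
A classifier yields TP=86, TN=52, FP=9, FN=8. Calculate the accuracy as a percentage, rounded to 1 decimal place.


Accuracy = (TP + TN) / (TP + TN + FP + FN) * 100
= (86 + 52) / (86 + 52 + 9 + 8)
= 138 / 155
= 0.8903
= 89.0%

89.0


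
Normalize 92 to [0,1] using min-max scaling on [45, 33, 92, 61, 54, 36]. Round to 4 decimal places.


Min = 33, Max = 92
Range = 92 - 33 = 59
Scaled = (x - min) / (max - min)
= (92 - 33) / 59
= 59 / 59
= 1.0000

1.0000


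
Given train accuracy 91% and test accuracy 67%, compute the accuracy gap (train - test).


Gap = train_accuracy - test_accuracy
= 91 - 67
= 24%
This large gap strongly indicates overfitting.

24


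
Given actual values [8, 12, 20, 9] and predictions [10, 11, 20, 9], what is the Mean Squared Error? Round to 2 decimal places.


Differences: [-2, 1, 0, 0]
Squared errors: [4, 1, 0, 0]
Sum of squared errors = 5
MSE = 5 / 4 = 1.25

1.25


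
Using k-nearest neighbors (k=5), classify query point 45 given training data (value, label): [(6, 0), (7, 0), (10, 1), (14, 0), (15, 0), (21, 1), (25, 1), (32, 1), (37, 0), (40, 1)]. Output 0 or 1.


Distances from query 45:
Point 40 (class 1): distance = 5
Point 37 (class 0): distance = 8
Point 32 (class 1): distance = 13
Point 25 (class 1): distance = 20
Point 21 (class 1): distance = 24
K=5 nearest neighbors: classes = [1, 0, 1, 1, 1]
Votes for class 1: 4 / 5
Majority vote => class 1

1


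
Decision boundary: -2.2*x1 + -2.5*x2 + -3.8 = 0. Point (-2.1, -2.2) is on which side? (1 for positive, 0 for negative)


Compute -2.2 * -2.1 + -2.5 * -2.2 + -3.8
= 4.62 + 5.5 + -3.8
= 6.32
Since 6.32 >= 0, the point is on the positive side.

1


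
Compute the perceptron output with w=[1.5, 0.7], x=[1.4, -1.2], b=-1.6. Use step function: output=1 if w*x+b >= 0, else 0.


z = w . x + b
= 1.5*1.4 + 0.7*-1.2 + -1.6
= 2.1 + -0.84 + -1.6
= 1.26 + -1.6
= -0.34
Since z = -0.34 < 0, output = 0

0


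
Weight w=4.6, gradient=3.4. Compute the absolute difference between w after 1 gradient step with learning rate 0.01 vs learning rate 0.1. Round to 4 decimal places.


With lr=0.01: w_new = 4.6 - 0.01 * 3.4 = 4.566
With lr=0.1: w_new = 4.6 - 0.1 * 3.4 = 4.26
Absolute difference = |4.566 - 4.26|
= 0.3060

0.3060


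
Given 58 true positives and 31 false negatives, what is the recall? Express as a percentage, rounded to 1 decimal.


Recall = TP / (TP + FN) * 100
= 58 / (58 + 31)
= 58 / 89
= 0.6517
= 65.2%

65.2


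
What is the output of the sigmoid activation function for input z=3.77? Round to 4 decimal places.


sigmoid(z) = 1 / (1 + exp(-z))
exp(-(3.77)) = exp(-3.77) = 0.0231
1 + 0.0231 = 1.0231
1 / 1.0231 = 0.9775

0.9775


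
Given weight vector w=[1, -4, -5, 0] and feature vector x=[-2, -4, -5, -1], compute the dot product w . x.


Element-wise products:
1 * -2 = -2
-4 * -4 = 16
-5 * -5 = 25
0 * -1 = 0
Sum = -2 + 16 + 25 + 0
= 39

39


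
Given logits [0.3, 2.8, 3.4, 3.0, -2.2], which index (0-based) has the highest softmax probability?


Softmax is a monotonic transformation, so it preserves the argmax.
We need to find the index of the maximum logit.
Index 0: 0.3
Index 1: 2.8
Index 2: 3.4
Index 3: 3.0
Index 4: -2.2
Maximum logit = 3.4 at index 2

2


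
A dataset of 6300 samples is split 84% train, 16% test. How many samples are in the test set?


Train samples = 6300 * 84% = 5292
Test samples = 6300 - 5292
= 1008

1008


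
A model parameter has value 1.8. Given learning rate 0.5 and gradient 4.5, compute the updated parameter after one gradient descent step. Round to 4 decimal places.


w_new = w_old - lr * gradient
= 1.8 - 0.5 * 4.5
= 1.8 - (2.25)
= -0.4500

-0.4500


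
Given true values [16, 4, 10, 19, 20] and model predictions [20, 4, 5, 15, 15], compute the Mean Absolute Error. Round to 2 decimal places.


Absolute errors: [4, 0, 5, 4, 5]
Sum of absolute errors = 18
MAE = 18 / 5 = 3.60

3.60


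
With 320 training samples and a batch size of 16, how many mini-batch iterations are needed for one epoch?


Iterations per epoch = dataset_size / batch_size
= 320 / 16
= 20

20


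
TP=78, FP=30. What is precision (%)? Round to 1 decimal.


Precision = TP / (TP + FP) * 100
= 78 / (78 + 30)
= 78 / 108
= 0.7222
= 72.2%

72.2


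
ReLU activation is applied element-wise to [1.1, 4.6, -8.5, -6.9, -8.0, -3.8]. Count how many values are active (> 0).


ReLU(x) = max(0, x) for each element:
ReLU(1.1) = 1.1
ReLU(4.6) = 4.6
ReLU(-8.5) = 0
ReLU(-6.9) = 0
ReLU(-8.0) = 0
ReLU(-3.8) = 0
Active neurons (>0): 2

2


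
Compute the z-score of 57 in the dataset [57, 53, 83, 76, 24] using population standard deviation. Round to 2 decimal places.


Mean = (57 + 53 + 83 + 76 + 24) / 5 = 58.6
Variance = sum((x_i - mean)^2) / n = 425.84
Std = sqrt(425.84) = 20.6359
Z = (x - mean) / std
= (57 - 58.6) / 20.6359
= -1.6 / 20.6359
= -0.08

-0.08


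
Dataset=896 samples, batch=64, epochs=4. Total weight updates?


Iterations per epoch = 896 / 64 = 14
Total updates = iterations_per_epoch * epochs
= 14 * 4
= 56

56


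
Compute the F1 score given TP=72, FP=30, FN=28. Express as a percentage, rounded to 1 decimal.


Precision = TP / (TP + FP) = 72 / 102 = 0.7059
Recall = TP / (TP + FN) = 72 / 100 = 0.72
F1 = 2 * P * R / (P + R)
= 2 * 0.7059 * 0.72 / (0.7059 + 0.72)
= 1.0165 / 1.4259
= 0.7129
As percentage: 71.3%

71.3


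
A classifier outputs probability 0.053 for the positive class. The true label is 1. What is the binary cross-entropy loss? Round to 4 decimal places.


For y=1: Loss = -log(p)
= -log(0.053)
= -(-2.9375)
= 2.9375

2.9375


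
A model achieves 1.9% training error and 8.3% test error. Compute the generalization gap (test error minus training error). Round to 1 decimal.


Generalization gap = test_error - train_error
= 8.3 - 1.9
= 6.4%
A moderate gap.

6.4


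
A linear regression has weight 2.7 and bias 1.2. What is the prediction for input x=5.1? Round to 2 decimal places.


y = 2.7 * 5.1 + (1.2)
= 13.77 + (1.2)
= 14.97

14.97


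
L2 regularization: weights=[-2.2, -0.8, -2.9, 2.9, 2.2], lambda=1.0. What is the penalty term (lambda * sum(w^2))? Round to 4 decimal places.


Squaring each weight:
(-2.2)^2 = 4.84
(-0.8)^2 = 0.64
(-2.9)^2 = 8.41
2.9^2 = 8.41
2.2^2 = 4.84
Sum of squares = 27.14
Penalty = 1.0 * 27.14 = 27.1400

27.1400


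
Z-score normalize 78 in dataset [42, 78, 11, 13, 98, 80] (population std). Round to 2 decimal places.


Mean = (42 + 78 + 11 + 13 + 98 + 80) / 6 = 53.6667
Variance = sum((x_i - mean)^2) / n = 1143.5556
Std = sqrt(1143.5556) = 33.8165
Z = (x - mean) / std
= (78 - 53.6667) / 33.8165
= 24.3333 / 33.8165
= 0.72

0.72


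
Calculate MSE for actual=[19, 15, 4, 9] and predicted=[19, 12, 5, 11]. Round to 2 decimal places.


Differences: [0, 3, -1, -2]
Squared errors: [0, 9, 1, 4]
Sum of squared errors = 14
MSE = 14 / 4 = 3.50

3.50


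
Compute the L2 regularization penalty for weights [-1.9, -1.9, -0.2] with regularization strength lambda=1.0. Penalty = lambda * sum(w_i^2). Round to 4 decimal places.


Squaring each weight:
(-1.9)^2 = 3.61
(-1.9)^2 = 3.61
(-0.2)^2 = 0.04
Sum of squares = 7.26
Penalty = 1.0 * 7.26 = 7.2600

7.2600


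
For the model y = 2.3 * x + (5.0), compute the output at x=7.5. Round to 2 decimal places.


y = 2.3 * 7.5 + (5.0)
= 17.25 + (5.0)
= 22.25

22.25


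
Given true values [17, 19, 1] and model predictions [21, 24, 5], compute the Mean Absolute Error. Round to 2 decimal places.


Absolute errors: [4, 5, 4]
Sum of absolute errors = 13
MAE = 13 / 3 = 4.33

4.33


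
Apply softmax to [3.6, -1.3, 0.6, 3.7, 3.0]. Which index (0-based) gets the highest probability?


Softmax is a monotonic transformation, so it preserves the argmax.
We need to find the index of the maximum logit.
Index 0: 3.6
Index 1: -1.3
Index 2: 0.6
Index 3: 3.7
Index 4: 3.0
Maximum logit = 3.7 at index 3

3


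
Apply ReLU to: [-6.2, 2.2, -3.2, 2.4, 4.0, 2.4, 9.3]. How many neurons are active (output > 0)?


ReLU(x) = max(0, x) for each element:
ReLU(-6.2) = 0
ReLU(2.2) = 2.2
ReLU(-3.2) = 0
ReLU(2.4) = 2.4
ReLU(4.0) = 4.0
ReLU(2.4) = 2.4
ReLU(9.3) = 9.3
Active neurons (>0): 5

5


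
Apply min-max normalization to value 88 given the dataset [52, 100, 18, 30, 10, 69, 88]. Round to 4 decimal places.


Min = 10, Max = 100
Range = 100 - 10 = 90
Scaled = (x - min) / (max - min)
= (88 - 10) / 90
= 78 / 90
= 0.8667

0.8667


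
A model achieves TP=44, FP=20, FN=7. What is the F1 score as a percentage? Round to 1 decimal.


Precision = TP / (TP + FP) = 44 / 64 = 0.6875
Recall = TP / (TP + FN) = 44 / 51 = 0.8627
F1 = 2 * P * R / (P + R)
= 2 * 0.6875 * 0.8627 / (0.6875 + 0.8627)
= 1.1863 / 1.5502
= 0.7652
As percentage: 76.5%

76.5


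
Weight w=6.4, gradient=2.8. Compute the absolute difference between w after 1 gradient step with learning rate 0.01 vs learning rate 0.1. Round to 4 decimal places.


With lr=0.01: w_new = 6.4 - 0.01 * 2.8 = 6.372
With lr=0.1: w_new = 6.4 - 0.1 * 2.8 = 6.12
Absolute difference = |6.372 - 6.12|
= 0.2520

0.2520


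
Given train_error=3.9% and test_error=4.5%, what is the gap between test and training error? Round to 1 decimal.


Generalization gap = test_error - train_error
= 4.5 - 3.9
= 0.6%
A small gap suggests good generalization.

0.6


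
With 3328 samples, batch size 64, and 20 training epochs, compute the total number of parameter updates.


Iterations per epoch = 3328 / 64 = 52
Total updates = iterations_per_epoch * epochs
= 52 * 20
= 1040

1040


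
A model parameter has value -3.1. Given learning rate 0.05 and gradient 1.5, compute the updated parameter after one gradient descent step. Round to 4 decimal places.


w_new = w_old - lr * gradient
= -3.1 - 0.05 * 1.5
= -3.1 - (0.075)
= -3.1750

-3.1750


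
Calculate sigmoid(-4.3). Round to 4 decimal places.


sigmoid(z) = 1 / (1 + exp(-z))
exp(-(-4.3)) = exp(4.3) = 73.6998
1 + 73.6998 = 74.6998
1 / 74.6998 = 0.0134

0.0134


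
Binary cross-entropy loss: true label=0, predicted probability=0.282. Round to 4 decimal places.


For y=0: Loss = -log(1-p)
= -log(1 - 0.282)
= -log(0.718)
= -(-0.3313)
= 0.3313

0.3313


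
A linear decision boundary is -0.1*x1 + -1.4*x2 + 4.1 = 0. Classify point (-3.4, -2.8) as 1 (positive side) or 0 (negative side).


Compute -0.1 * -3.4 + -1.4 * -2.8 + 4.1
= 0.34 + 3.92 + 4.1
= 8.36
Since 8.36 >= 0, the point is on the positive side.

1


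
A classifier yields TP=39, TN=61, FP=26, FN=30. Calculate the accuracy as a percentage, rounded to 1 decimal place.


Accuracy = (TP + TN) / (TP + TN + FP + FN) * 100
= (39 + 61) / (39 + 61 + 26 + 30)
= 100 / 156
= 0.641
= 64.1%

64.1


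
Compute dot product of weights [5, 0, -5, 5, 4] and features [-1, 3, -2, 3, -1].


Element-wise products:
5 * -1 = -5
0 * 3 = 0
-5 * -2 = 10
5 * 3 = 15
4 * -1 = -4
Sum = -5 + 0 + 10 + 15 + -4
= 16

16


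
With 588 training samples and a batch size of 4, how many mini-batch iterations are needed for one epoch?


Iterations per epoch = dataset_size / batch_size
= 588 / 4
= 147

147


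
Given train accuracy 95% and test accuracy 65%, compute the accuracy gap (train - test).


Gap = train_accuracy - test_accuracy
= 95 - 65
= 30%
This large gap strongly indicates overfitting.

30


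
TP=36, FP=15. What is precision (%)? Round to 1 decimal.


Precision = TP / (TP + FP) * 100
= 36 / (36 + 15)
= 36 / 51
= 0.7059
= 70.6%

70.6


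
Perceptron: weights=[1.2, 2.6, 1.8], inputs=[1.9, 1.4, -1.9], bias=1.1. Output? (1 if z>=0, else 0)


z = w . x + b
= 1.2*1.9 + 2.6*1.4 + 1.8*-1.9 + 1.1
= 2.28 + 3.64 + -3.42 + 1.1
= 2.5 + 1.1
= 3.6
Since z = 3.6 >= 0, output = 1

1


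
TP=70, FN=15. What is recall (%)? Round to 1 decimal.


Recall = TP / (TP + FN) * 100
= 70 / (70 + 15)
= 70 / 85
= 0.8235
= 82.4%

82.4


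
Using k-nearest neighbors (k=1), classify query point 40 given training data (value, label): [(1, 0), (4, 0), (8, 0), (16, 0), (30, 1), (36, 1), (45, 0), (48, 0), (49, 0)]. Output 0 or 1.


Distances from query 40:
Point 36 (class 1): distance = 4
K=1 nearest neighbors: classes = [1]
Votes for class 1: 1 / 1
Majority vote => class 1

1


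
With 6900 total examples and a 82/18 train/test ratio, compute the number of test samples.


Train samples = 6900 * 82% = 5658
Test samples = 6900 - 5658
= 1242

1242


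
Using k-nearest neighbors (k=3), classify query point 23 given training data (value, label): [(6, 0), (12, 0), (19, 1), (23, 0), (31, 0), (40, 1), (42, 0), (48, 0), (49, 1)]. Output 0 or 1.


Distances from query 23:
Point 23 (class 0): distance = 0
Point 19 (class 1): distance = 4
Point 31 (class 0): distance = 8
K=3 nearest neighbors: classes = [0, 1, 0]
Votes for class 1: 1 / 3
Majority vote => class 0

0


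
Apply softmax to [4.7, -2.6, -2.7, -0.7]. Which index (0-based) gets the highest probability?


Softmax is a monotonic transformation, so it preserves the argmax.
We need to find the index of the maximum logit.
Index 0: 4.7
Index 1: -2.6
Index 2: -2.7
Index 3: -0.7
Maximum logit = 4.7 at index 0

0


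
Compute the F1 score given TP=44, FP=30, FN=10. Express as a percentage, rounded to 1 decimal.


Precision = TP / (TP + FP) = 44 / 74 = 0.5946
Recall = TP / (TP + FN) = 44 / 54 = 0.8148
F1 = 2 * P * R / (P + R)
= 2 * 0.5946 * 0.8148 / (0.5946 + 0.8148)
= 0.969 / 1.4094
= 0.6875
As percentage: 68.8%

68.8


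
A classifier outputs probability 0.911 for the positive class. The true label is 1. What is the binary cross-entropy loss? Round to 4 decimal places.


For y=1: Loss = -log(p)
= -log(0.911)
= -(-0.0932)
= 0.0932

0.0932


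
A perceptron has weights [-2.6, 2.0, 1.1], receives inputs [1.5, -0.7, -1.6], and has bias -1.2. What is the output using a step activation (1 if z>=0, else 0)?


z = w . x + b
= -2.6*1.5 + 2.0*-0.7 + 1.1*-1.6 + -1.2
= -3.9 + -1.4 + -1.76 + -1.2
= -7.06 + -1.2
= -8.26
Since z = -8.26 < 0, output = 0

0


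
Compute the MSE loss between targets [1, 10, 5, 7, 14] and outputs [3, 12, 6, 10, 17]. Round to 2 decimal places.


Differences: [-2, -2, -1, -3, -3]
Squared errors: [4, 4, 1, 9, 9]
Sum of squared errors = 27
MSE = 27 / 5 = 5.40

5.40


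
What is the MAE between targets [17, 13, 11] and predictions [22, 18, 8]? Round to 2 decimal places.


Absolute errors: [5, 5, 3]
Sum of absolute errors = 13
MAE = 13 / 3 = 4.33

4.33


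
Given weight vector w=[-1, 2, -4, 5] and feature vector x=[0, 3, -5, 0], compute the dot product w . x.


Element-wise products:
-1 * 0 = 0
2 * 3 = 6
-4 * -5 = 20
5 * 0 = 0
Sum = 0 + 6 + 20 + 0
= 26

26


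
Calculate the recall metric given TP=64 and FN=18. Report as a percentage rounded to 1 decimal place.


Recall = TP / (TP + FN) * 100
= 64 / (64 + 18)
= 64 / 82
= 0.7805
= 78.0%

78.0


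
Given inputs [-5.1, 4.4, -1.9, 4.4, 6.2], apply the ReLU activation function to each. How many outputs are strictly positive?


ReLU(x) = max(0, x) for each element:
ReLU(-5.1) = 0
ReLU(4.4) = 4.4
ReLU(-1.9) = 0
ReLU(4.4) = 4.4
ReLU(6.2) = 6.2
Active neurons (>0): 3

3


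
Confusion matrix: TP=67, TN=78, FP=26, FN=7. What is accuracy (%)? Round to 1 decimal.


Accuracy = (TP + TN) / (TP + TN + FP + FN) * 100
= (67 + 78) / (67 + 78 + 26 + 7)
= 145 / 178
= 0.8146
= 81.5%

81.5


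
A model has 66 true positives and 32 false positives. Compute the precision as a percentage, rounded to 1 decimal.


Precision = TP / (TP + FP) * 100
= 66 / (66 + 32)
= 66 / 98
= 0.6735
= 67.3%

67.3


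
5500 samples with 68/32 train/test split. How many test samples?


Train samples = 5500 * 68% = 3740
Test samples = 5500 - 3740
= 1760

1760


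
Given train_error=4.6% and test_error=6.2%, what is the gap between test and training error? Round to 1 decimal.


Generalization gap = test_error - train_error
= 6.2 - 4.6
= 1.6%
A small gap suggests good generalization.

1.6


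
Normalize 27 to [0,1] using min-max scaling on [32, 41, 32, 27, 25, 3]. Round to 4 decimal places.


Min = 3, Max = 41
Range = 41 - 3 = 38
Scaled = (x - min) / (max - min)
= (27 - 3) / 38
= 24 / 38
= 0.6316

0.6316


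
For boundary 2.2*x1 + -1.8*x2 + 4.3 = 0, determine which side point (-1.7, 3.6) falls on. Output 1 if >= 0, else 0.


Compute 2.2 * -1.7 + -1.8 * 3.6 + 4.3
= -3.74 + -6.48 + 4.3
= -5.92
Since -5.92 < 0, the point is on the negative side.

0


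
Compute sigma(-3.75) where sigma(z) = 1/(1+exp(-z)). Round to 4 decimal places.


sigmoid(z) = 1 / (1 + exp(-z))
exp(-(-3.75)) = exp(3.75) = 42.5211
1 + 42.5211 = 43.5211
1 / 43.5211 = 0.0230

0.0230


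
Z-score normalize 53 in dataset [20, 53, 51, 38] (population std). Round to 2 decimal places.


Mean = (20 + 53 + 51 + 38) / 4 = 40.5
Variance = sum((x_i - mean)^2) / n = 173.25
Std = sqrt(173.25) = 13.1624
Z = (x - mean) / std
= (53 - 40.5) / 13.1624
= 12.5 / 13.1624
= 0.95

0.95


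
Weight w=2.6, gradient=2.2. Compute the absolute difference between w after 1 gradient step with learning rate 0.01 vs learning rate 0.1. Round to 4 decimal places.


With lr=0.01: w_new = 2.6 - 0.01 * 2.2 = 2.578
With lr=0.1: w_new = 2.6 - 0.1 * 2.2 = 2.38
Absolute difference = |2.578 - 2.38|
= 0.1980

0.1980


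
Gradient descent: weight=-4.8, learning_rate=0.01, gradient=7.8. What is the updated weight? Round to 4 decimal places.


w_new = w_old - lr * gradient
= -4.8 - 0.01 * 7.8
= -4.8 - (0.078)
= -4.8780

-4.8780


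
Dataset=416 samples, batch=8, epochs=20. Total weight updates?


Iterations per epoch = 416 / 8 = 52
Total updates = iterations_per_epoch * epochs
= 52 * 20
= 1040

1040


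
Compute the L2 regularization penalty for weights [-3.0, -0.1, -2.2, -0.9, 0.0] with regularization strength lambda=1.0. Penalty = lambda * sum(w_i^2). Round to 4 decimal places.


Squaring each weight:
(-3.0)^2 = 9.0
(-0.1)^2 = 0.01
(-2.2)^2 = 4.84
(-0.9)^2 = 0.81
0.0^2 = 0.0
Sum of squares = 14.66
Penalty = 1.0 * 14.66 = 14.6600

14.6600


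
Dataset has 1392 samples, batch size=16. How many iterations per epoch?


Iterations per epoch = dataset_size / batch_size
= 1392 / 16
= 87

87


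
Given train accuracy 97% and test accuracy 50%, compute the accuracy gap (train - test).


Gap = train_accuracy - test_accuracy
= 97 - 50
= 47%
This large gap strongly indicates overfitting.

47


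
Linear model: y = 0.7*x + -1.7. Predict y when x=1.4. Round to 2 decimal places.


y = 0.7 * 1.4 + (-1.7)
= 0.98 + (-1.7)
= -0.72

-0.72


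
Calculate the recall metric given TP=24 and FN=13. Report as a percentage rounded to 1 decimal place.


Recall = TP / (TP + FN) * 100
= 24 / (24 + 13)
= 24 / 37
= 0.6486
= 64.9%

64.9


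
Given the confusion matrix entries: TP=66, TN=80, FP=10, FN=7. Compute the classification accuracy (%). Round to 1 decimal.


Accuracy = (TP + TN) / (TP + TN + FP + FN) * 100
= (66 + 80) / (66 + 80 + 10 + 7)
= 146 / 163
= 0.8957
= 89.6%

89.6


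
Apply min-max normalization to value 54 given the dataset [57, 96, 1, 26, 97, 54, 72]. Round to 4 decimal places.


Min = 1, Max = 97
Range = 97 - 1 = 96
Scaled = (x - min) / (max - min)
= (54 - 1) / 96
= 53 / 96
= 0.5521

0.5521


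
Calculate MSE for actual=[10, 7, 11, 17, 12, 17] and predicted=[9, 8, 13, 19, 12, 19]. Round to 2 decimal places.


Differences: [1, -1, -2, -2, 0, -2]
Squared errors: [1, 1, 4, 4, 0, 4]
Sum of squared errors = 14
MSE = 14 / 6 = 2.33

2.33


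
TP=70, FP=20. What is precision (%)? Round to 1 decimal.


Precision = TP / (TP + FP) * 100
= 70 / (70 + 20)
= 70 / 90
= 0.7778
= 77.8%

77.8


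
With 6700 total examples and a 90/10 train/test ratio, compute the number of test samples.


Train samples = 6700 * 90% = 6030
Test samples = 6700 - 6030
= 670

670


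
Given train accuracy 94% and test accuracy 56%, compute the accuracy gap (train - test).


Gap = train_accuracy - test_accuracy
= 94 - 56
= 38%
This large gap strongly indicates overfitting.

38


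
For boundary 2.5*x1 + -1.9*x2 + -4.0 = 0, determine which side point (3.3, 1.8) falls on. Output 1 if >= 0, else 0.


Compute 2.5 * 3.3 + -1.9 * 1.8 + -4.0
= 8.25 + -3.42 + -4.0
= 0.83
Since 0.83 >= 0, the point is on the positive side.

1


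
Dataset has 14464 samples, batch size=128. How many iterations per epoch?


Iterations per epoch = dataset_size / batch_size
= 14464 / 128
= 113

113


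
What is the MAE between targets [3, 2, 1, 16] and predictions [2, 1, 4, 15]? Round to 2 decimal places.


Absolute errors: [1, 1, 3, 1]
Sum of absolute errors = 6
MAE = 6 / 4 = 1.50

1.50


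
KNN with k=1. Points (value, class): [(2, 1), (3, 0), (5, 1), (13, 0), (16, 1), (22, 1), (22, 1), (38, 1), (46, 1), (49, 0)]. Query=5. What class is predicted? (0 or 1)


Distances from query 5:
Point 5 (class 1): distance = 0
K=1 nearest neighbors: classes = [1]
Votes for class 1: 1 / 1
Majority vote => class 1

1


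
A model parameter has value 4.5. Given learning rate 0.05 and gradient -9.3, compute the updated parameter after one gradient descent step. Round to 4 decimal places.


w_new = w_old - lr * gradient
= 4.5 - 0.05 * -9.3
= 4.5 - (-0.465)
= 4.9650

4.9650


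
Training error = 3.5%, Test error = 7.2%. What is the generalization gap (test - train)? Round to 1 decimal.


Generalization gap = test_error - train_error
= 7.2 - 3.5
= 3.7%
A moderate gap.

3.7


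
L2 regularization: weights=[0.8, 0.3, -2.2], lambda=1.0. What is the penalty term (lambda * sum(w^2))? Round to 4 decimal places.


Squaring each weight:
0.8^2 = 0.64
0.3^2 = 0.09
(-2.2)^2 = 4.84
Sum of squares = 5.57
Penalty = 1.0 * 5.57 = 5.5700

5.5700


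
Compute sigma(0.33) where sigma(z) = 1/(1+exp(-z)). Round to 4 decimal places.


sigmoid(z) = 1 / (1 + exp(-z))
exp(-(0.33)) = exp(-0.33) = 0.7189
1 + 0.7189 = 1.7189
1 / 1.7189 = 0.5818

0.5818


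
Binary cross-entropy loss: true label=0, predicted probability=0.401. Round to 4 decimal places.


For y=0: Loss = -log(1-p)
= -log(1 - 0.401)
= -log(0.599)
= -(-0.5125)
= 0.5125

0.5125


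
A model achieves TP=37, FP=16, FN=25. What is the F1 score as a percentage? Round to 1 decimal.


Precision = TP / (TP + FP) = 37 / 53 = 0.6981
Recall = TP / (TP + FN) = 37 / 62 = 0.5968
F1 = 2 * P * R / (P + R)
= 2 * 0.6981 * 0.5968 / (0.6981 + 0.5968)
= 0.8332 / 1.2949
= 0.6435
As percentage: 64.3%

64.3


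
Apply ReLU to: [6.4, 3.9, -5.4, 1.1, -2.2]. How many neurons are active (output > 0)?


ReLU(x) = max(0, x) for each element:
ReLU(6.4) = 6.4
ReLU(3.9) = 3.9
ReLU(-5.4) = 0
ReLU(1.1) = 1.1
ReLU(-2.2) = 0
Active neurons (>0): 3

3


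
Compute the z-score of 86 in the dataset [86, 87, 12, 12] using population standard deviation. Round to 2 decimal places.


Mean = (86 + 87 + 12 + 12) / 4 = 49.25
Variance = sum((x_i - mean)^2) / n = 1387.6875
Std = sqrt(1387.6875) = 37.2517
Z = (x - mean) / std
= (86 - 49.25) / 37.2517
= 36.75 / 37.2517
= 0.99

0.99


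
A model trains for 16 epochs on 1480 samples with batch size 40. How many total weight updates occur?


Iterations per epoch = 1480 / 40 = 37
Total updates = iterations_per_epoch * epochs
= 37 * 16
= 592

592


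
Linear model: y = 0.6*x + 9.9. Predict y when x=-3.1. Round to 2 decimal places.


y = 0.6 * -3.1 + (9.9)
= -1.86 + (9.9)
= 8.04

8.04


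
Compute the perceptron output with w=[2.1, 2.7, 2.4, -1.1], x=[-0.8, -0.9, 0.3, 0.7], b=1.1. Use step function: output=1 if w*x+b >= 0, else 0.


z = w . x + b
= 2.1*-0.8 + 2.7*-0.9 + 2.4*0.3 + -1.1*0.7 + 1.1
= -1.68 + -2.43 + 0.72 + -0.77 + 1.1
= -4.16 + 1.1
= -3.06
Since z = -3.06 < 0, output = 0

0


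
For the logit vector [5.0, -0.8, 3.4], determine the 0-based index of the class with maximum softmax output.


Softmax is a monotonic transformation, so it preserves the argmax.
We need to find the index of the maximum logit.
Index 0: 5.0
Index 1: -0.8
Index 2: 3.4
Maximum logit = 5.0 at index 0

0
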